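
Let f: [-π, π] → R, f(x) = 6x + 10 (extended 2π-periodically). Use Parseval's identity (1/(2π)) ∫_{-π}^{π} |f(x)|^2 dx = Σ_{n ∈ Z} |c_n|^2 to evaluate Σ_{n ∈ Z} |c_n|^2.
Σ |c_n|^2 = 12π^2 + 100

Expand and integrate term by term over [-π, π]:
  ∫ (6x)^2 dx = 36·(2π^3/3); ∫ 2·6·(10)·x dx = 0 (odd integrand); ∫ 10^2 dx = 100·2π.
So (1/(2π)) ∫_{-π}^{π} (6x + 10)^2 dx = 36π^2/3 + 100 = 12π^2 + 100.
Parseval ⇒ Σ |c_n|^2 = 12π^2 + 100.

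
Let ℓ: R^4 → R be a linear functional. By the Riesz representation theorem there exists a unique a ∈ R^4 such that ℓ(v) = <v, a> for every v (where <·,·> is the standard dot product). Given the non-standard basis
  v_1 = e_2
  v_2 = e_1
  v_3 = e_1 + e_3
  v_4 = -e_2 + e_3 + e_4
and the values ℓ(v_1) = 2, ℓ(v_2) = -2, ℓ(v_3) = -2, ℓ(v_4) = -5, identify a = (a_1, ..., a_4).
a = (-2, 2, 0, -3)

Write a = (a_1, ..., a_4) in the standard basis. For each basis vector v_i, ℓ(v_i) = <v_i, a> is a linear equation in the a_j's. Collect the n equations into a matrix system V a = ℓ, where row i of V is v_i (expressed in the standard basis). Since V is invertible (lower-triangular with 1s on the diagonal, up to permutation), solve by back-substitution:
  V =
[[0, 1, 0, 0],
 [1, 0, 0, 0],
 [1, 0, 1, 0],
 [0, -1, 1, 1]]
  V a = (2, -2, -2, -5)
Solving gives a = (-2, 2, 0, -3).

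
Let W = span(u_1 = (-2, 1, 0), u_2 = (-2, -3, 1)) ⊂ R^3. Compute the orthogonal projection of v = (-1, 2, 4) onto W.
proj_W(v) = (-104/69, 68/69, -4/69)

Set up U = [u_1 | ... | u_2] ∈ R^(3×2). The projector onto W = col(U) is P = U (U^T U)^(-1) U^T.
Compute U^T U =
  [5, 1]
  [1, 14],
and U^T v = (4, 0).
Solve U^T U · c = U^T v for the coefficients: c = (56/69, -4/69). The projection is proj_W(v) = U c.
Check: (v - proj_W(v)) · u_1 = 0  (should be 0).
Check: (v - proj_W(v)) · u_2 = 0  (should be 0).
Result: proj_W(v) = (-104/69, 68/69, -4/69).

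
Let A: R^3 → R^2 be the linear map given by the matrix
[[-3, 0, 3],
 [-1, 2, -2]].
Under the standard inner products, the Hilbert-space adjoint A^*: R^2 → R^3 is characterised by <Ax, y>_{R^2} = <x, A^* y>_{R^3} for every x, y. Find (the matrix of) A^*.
A^* = A^T =
[[-3, -1],
 [0, 2],
 [3, -2]]

For real matrices with standard dot products, the defining identity <Ax, y> = <x, A^* y> gives (Ax)^T y = x^T (A^*) y, i.e. x^T A^T y = x^T (A^*) y. Since this holds for all x, y, we must have A^* = A^T. Therefore
A^* =
[[-3, -1],
 [0, 2],
 [3, -2]].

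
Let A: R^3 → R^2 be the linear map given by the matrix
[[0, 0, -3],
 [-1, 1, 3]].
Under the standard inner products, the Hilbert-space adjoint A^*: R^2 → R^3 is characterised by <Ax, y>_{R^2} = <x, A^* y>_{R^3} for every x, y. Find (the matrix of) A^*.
A^* = A^T =
[[0, -1],
 [0, 1],
 [-3, 3]]

For real matrices with standard dot products, the defining identity <Ax, y> = <x, A^* y> gives (Ax)^T y = x^T (A^*) y, i.e. x^T A^T y = x^T (A^*) y. Since this holds for all x, y, we must have A^* = A^T. Therefore
A^* =
[[0, -1],
 [0, 1],
 [-3, 3]].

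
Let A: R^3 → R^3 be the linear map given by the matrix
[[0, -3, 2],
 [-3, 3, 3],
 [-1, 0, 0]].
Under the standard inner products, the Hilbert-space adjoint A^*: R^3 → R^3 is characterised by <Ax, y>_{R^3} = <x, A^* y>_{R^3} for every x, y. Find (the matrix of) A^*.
A^* = A^T =
[[0, -3, -1],
 [-3, 3, 0],
 [2, 3, 0]]

For real matrices with standard dot products, the defining identity <Ax, y> = <x, A^* y> gives (Ax)^T y = x^T (A^*) y, i.e. x^T A^T y = x^T (A^*) y. Since this holds for all x, y, we must have A^* = A^T. Therefore
A^* =
[[0, -3, -1],
 [-3, 3, 0],
 [2, 3, 0]].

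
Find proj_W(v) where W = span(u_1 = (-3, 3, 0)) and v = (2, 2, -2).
proj_W(v) = (0, 0, 0)

Set up U = [u_1 | ... | u_1] ∈ R^(3×1). The projector onto W = col(U) is P = U (U^T U)^(-1) U^T.
Compute U^T U =
  [18],
and U^T v = (0).
Solve U^T U · c = U^T v for the coefficients: c = (0). The projection is proj_W(v) = U c.
Check: (v - proj_W(v)) · u_1 = 0  (should be 0).
Result: proj_W(v) = (0, 0, 0).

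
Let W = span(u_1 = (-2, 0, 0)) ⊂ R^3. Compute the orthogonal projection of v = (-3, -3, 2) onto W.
proj_W(v) = (-3, 0, 0)

Set up U = [u_1 | ... | u_1] ∈ R^(3×1). The projector onto W = col(U) is P = U (U^T U)^(-1) U^T.
Compute U^T U =
  [4],
and U^T v = (6).
Solve U^T U · c = U^T v for the coefficients: c = (3/2). The projection is proj_W(v) = U c.
Check: (v - proj_W(v)) · u_1 = 0  (should be 0).
Result: proj_W(v) = (-3, 0, 0).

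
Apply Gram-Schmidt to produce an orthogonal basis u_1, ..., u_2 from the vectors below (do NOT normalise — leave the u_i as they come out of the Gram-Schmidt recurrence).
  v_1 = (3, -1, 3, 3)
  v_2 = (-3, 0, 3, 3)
Orthogonal basis:
  u_1 = (3, -1, 3, 3)
  u_2 = (-111/28, 9/28, 57/28, 57/28)

Apply the Gram-Schmidt recurrence
  u_1 = v_1
  u_i = v_i − Σ_{j<i} ((v_i · u_j) / (u_j · u_j)) · u_j.

Step by step this gives:
  u_1 = (3, -1, 3, 3)
  u_2 = (-111/28, 9/28, 57/28, 57/28)

Orthogonality check:
  u_2 · u_1 = 0 (should be 0)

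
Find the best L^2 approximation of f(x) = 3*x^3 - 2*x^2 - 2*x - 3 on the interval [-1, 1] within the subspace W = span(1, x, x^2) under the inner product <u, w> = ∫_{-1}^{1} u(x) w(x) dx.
g(x) = -2*x^2 - x/5 - 3

The best approximation g ∈ W is the orthogonal projection of f onto W. Writing g = a_0 + a_1 x + a_2 x^2, the coefficients solve the normal equations G · a = b where
  G_{ij} = <φ_i, φ_j> and b_i = <f, φ_i>, with φ_0 = 1, φ_1 = x, φ_2 = x^2.
G =
  [2, 0, 2/3]
  [0, 2/3, 0]
  [2/3, 0, 2/5],
b = (-22/3, -2/15, -14/5).
Solving gives a_0 = -3, a_1 = -1/5, a_2 = -2, so
  g(x) = -2*x^2 - x/5 - 3.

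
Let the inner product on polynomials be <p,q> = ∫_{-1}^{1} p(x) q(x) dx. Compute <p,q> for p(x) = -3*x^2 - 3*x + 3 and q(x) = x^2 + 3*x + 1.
<p,q> = -6/5

Expand the product: p(x)·q(x) = -3*x^4 - 12*x^3 - 9*x^2 + 6*x + 3.
∫_{-1}^{1} of each monomial x^k gives [2/(k+1) if k even, 0 if k odd]. Integrating term-by-term (or equivalently evaluating the antiderivative F(x) = -3*x^5/5 - 3*x^4 - 3*x^3 + 3*x^2 + 3*x at the endpoints):
  F(1) − F(−1) = -3/5 − (3/5) = -6/5.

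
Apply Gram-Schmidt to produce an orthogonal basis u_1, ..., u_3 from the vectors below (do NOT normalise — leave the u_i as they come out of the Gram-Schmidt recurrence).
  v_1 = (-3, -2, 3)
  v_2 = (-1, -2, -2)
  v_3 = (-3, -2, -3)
Orthogonal basis:
  u_1 = (-3, -2, 3)
  u_2 = (-19/22, -21/11, -47/22)
  u_3 = (-240/197, 216/197, -96/197)

Apply the Gram-Schmidt recurrence
  u_1 = v_1
  u_i = v_i − Σ_{j<i} ((v_i · u_j) / (u_j · u_j)) · u_j.

Step by step this gives:
  u_1 = (-3, -2, 3)
  u_2 = (-19/22, -21/11, -47/22)
  u_3 = (-240/197, 216/197, -96/197)

Orthogonality check:
  u_2 · u_1 = 0 (should be 0)
  u_3 · u_1 = 0 (should be 0)
  u_3 · u_2 = 0 (should be 0)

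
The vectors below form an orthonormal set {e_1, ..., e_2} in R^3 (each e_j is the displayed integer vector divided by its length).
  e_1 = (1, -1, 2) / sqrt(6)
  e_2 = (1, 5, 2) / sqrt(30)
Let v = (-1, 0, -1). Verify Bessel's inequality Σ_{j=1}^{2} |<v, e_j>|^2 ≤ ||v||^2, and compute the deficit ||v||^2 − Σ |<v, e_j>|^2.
Σ |<v, e_j>|^2 = 9/5; ||v||^2 = 2; deficit = 1/5

Write each e_j = u_j / sqrt(<u_j, u_j>) where u_j is the displayed integer vector. Then <v, e_j> = <v, u_j> / sqrt(<u_j, u_j>), so |<v, e_j>|^2 = <v, u_j>^2 / <u_j, u_j>.
Coefficients: <v, e_1> = -3/sqrt(6), <v, e_2> = -3/sqrt(30).
Square and sum: Σ |<v, e_j>|^2 = 9/5.
Compute ||v||^2 = v·v = 2.
Deficit = 2 − 9/5 = 1/5 ≥ 0, confirming Bessel's inequality. (The deficit equals ||v − Σ <v,e_j> e_j||^2, the squared distance from v to span{e_j}.)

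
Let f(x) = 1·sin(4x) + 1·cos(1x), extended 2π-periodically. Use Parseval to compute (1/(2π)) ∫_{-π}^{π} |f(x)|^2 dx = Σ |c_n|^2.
Σ |c_n|^2 = 1

Expand |f|^2 and use orthogonality of {sin(nx), cos(mx)} on [-π, π]:
  ∫_{-π}^{π} sin(nx)^2 dx = π, ∫ cos(mx)^2 dx = π, and cross terms integrate to 0.
So ∫_{-π}^{π} f(x)^2 dx = 1^2 · π + 1^2 · π = (1 + 1)π.
Divide by 2π: (1 + 1)/2 = 1.
By Parseval, this equals Σ |c_n|^2.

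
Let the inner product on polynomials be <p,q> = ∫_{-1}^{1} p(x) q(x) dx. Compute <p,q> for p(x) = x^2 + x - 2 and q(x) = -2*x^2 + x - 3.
<p,q> = 188/15

Expand the product: p(x)·q(x) = -2*x^4 - x^3 + 2*x^2 - 5*x + 6.
∫_{-1}^{1} of each monomial x^k gives [2/(k+1) if k even, 0 if k odd]. Integrating term-by-term (or equivalently evaluating the antiderivative F(x) = -2*x^5/5 - x^4/4 + 2*x^3/3 - 5*x^2/2 + 6*x at the endpoints):
  F(1) − F(−1) = 211/60 − (-541/60) = 188/15.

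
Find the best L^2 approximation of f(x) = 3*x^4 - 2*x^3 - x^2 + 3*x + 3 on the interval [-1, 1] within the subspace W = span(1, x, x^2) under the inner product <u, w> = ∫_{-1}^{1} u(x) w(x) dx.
g(x) = 11*x^2/7 + 9*x/5 + 96/35

The best approximation g ∈ W is the orthogonal projection of f onto W. Writing g = a_0 + a_1 x + a_2 x^2, the coefficients solve the normal equations G · a = b where
  G_{ij} = <φ_i, φ_j> and b_i = <f, φ_i>, with φ_0 = 1, φ_1 = x, φ_2 = x^2.
G =
  [2, 0, 2/3]
  [0, 2/3, 0]
  [2/3, 0, 2/5],
b = (98/15, 6/5, 86/35).
Solving gives a_0 = 96/35, a_1 = 9/5, a_2 = 11/7, so
  g(x) = 11*x^2/7 + 9*x/5 + 96/35.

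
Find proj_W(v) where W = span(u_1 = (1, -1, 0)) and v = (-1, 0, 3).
proj_W(v) = (-1/2, 1/2, 0)

Set up U = [u_1 | ... | u_1] ∈ R^(3×1). The projector onto W = col(U) is P = U (U^T U)^(-1) U^T.
Compute U^T U =
  [2],
and U^T v = (-1).
Solve U^T U · c = U^T v for the coefficients: c = (-1/2). The projection is proj_W(v) = U c.
Check: (v - proj_W(v)) · u_1 = 0  (should be 0).
Result: proj_W(v) = (-1/2, 1/2, 0).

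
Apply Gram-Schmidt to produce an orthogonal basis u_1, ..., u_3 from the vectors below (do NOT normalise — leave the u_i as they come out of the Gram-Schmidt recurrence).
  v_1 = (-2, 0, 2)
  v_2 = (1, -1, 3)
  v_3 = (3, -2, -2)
Orthogonal basis:
  u_1 = (-2, 0, 2)
  u_2 = (2, -1, 2)
  u_3 = (-7/18, -14/9, -7/18)

Apply the Gram-Schmidt recurrence
  u_1 = v_1
  u_i = v_i − Σ_{j<i} ((v_i · u_j) / (u_j · u_j)) · u_j.

Step by step this gives:
  u_1 = (-2, 0, 2)
  u_2 = (2, -1, 2)
  u_3 = (-7/18, -14/9, -7/18)

Orthogonality check:
  u_2 · u_1 = 0 (should be 0)
  u_3 · u_1 = 0 (should be 0)
  u_3 · u_2 = 0 (should be 0)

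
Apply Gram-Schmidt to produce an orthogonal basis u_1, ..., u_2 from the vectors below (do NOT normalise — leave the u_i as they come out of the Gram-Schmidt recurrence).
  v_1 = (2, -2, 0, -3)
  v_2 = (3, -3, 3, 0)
Orthogonal basis:
  u_1 = (2, -2, 0, -3)
  u_2 = (27/17, -27/17, 3, 36/17)

Apply the Gram-Schmidt recurrence
  u_1 = v_1
  u_i = v_i − Σ_{j<i} ((v_i · u_j) / (u_j · u_j)) · u_j.

Step by step this gives:
  u_1 = (2, -2, 0, -3)
  u_2 = (27/17, -27/17, 3, 36/17)

Orthogonality check:
  u_2 · u_1 = 0 (should be 0)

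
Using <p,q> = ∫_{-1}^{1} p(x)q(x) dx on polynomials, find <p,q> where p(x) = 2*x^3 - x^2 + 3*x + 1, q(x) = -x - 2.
<p,q> = -82/15

Expand the product: p(x)·q(x) = -2*x^4 - 3*x^3 - x^2 - 7*x - 2.
∫_{-1}^{1} of each monomial x^k gives [2/(k+1) if k even, 0 if k odd]. Integrating term-by-term (or equivalently evaluating the antiderivative F(x) = -2*x^5/5 - 3*x^4/4 - x^3/3 - 7*x^2/2 - 2*x at the endpoints):
  F(1) − F(−1) = -419/60 − (-91/60) = -82/15.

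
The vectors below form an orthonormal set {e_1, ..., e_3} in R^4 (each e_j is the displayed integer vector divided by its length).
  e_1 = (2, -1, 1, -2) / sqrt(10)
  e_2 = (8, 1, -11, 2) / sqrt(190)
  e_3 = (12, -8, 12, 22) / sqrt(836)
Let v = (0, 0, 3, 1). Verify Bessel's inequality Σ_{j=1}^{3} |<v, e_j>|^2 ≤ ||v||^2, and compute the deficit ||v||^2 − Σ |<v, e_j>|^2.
Σ |<v, e_j>|^2 = 101/11; ||v||^2 = 10; deficit = 9/11

Write each e_j = u_j / sqrt(<u_j, u_j>) where u_j is the displayed integer vector. Then <v, e_j> = <v, u_j> / sqrt(<u_j, u_j>), so |<v, e_j>|^2 = <v, u_j>^2 / <u_j, u_j>.
Coefficients: <v, e_1> = 1/sqrt(10), <v, e_2> = -31/sqrt(190), <v, e_3> = 58/sqrt(836).
Square and sum: Σ |<v, e_j>|^2 = 101/11.
Compute ||v||^2 = v·v = 10.
Deficit = 10 − 101/11 = 9/11 ≥ 0, confirming Bessel's inequality. (The deficit equals ||v − Σ <v,e_j> e_j||^2, the squared distance from v to span{e_j}.)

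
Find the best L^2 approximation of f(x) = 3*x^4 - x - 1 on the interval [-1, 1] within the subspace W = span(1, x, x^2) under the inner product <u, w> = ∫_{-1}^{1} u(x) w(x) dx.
g(x) = 18*x^2/7 - x - 44/35

The best approximation g ∈ W is the orthogonal projection of f onto W. Writing g = a_0 + a_1 x + a_2 x^2, the coefficients solve the normal equations G · a = b where
  G_{ij} = <φ_i, φ_j> and b_i = <f, φ_i>, with φ_0 = 1, φ_1 = x, φ_2 = x^2.
G =
  [2, 0, 2/3]
  [0, 2/3, 0]
  [2/3, 0, 2/5],
b = (-4/5, -2/3, 4/21).
Solving gives a_0 = -44/35, a_1 = -1, a_2 = 18/7, so
  g(x) = 18*x^2/7 - x - 44/35.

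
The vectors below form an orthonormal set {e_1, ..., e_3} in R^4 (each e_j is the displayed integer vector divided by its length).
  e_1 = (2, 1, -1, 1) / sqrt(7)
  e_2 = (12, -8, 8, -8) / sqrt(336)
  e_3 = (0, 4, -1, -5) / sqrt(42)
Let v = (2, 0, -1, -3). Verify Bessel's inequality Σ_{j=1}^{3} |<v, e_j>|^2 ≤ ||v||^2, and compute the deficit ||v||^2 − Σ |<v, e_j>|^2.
Σ |<v, e_j>|^2 = 80/7; ||v||^2 = 14; deficit = 18/7

Write each e_j = u_j / sqrt(<u_j, u_j>) where u_j is the displayed integer vector. Then <v, e_j> = <v, u_j> / sqrt(<u_j, u_j>), so |<v, e_j>|^2 = <v, u_j>^2 / <u_j, u_j>.
Coefficients: <v, e_1> = 2/sqrt(7), <v, e_2> = 40/sqrt(336), <v, e_3> = 16/sqrt(42).
Square and sum: Σ |<v, e_j>|^2 = 80/7.
Compute ||v||^2 = v·v = 14.
Deficit = 14 − 80/7 = 18/7 ≥ 0, confirming Bessel's inequality. (The deficit equals ||v − Σ <v,e_j> e_j||^2, the squared distance from v to span{e_j}.)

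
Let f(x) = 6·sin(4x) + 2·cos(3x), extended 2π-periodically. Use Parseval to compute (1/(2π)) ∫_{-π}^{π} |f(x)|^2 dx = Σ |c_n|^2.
Σ |c_n|^2 = 20

Expand |f|^2 and use orthogonality of {sin(nx), cos(mx)} on [-π, π]:
  ∫_{-π}^{π} sin(nx)^2 dx = π, ∫ cos(mx)^2 dx = π, and cross terms integrate to 0.
So ∫_{-π}^{π} f(x)^2 dx = 6^2 · π + 2^2 · π = (36 + 4)π.
Divide by 2π: (36 + 4)/2 = 20.
By Parseval, this equals Σ |c_n|^2.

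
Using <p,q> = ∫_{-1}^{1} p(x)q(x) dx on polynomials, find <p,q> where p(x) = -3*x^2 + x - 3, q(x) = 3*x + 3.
<p,q> = -22

Expand the product: p(x)·q(x) = -9*x^3 - 6*x^2 - 6*x - 9.
∫_{-1}^{1} of each monomial x^k gives [2/(k+1) if k even, 0 if k odd]. Integrating term-by-term (or equivalently evaluating the antiderivative F(x) = -9*x^4/4 - 2*x^3 - 3*x^2 - 9*x at the endpoints):
  F(1) − F(−1) = -65/4 − (23/4) = -22.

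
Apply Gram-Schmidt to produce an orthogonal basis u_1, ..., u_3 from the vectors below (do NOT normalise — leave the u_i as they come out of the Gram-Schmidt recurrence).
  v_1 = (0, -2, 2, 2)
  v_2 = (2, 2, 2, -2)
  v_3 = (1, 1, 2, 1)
Orthogonal basis:
  u_1 = (0, -2, 2, 2)
  u_2 = (2, 4/3, 8/3, -4/3)
  u_3 = (0, 1, 0, 1)

Apply the Gram-Schmidt recurrence
  u_1 = v_1
  u_i = v_i − Σ_{j<i} ((v_i · u_j) / (u_j · u_j)) · u_j.

Step by step this gives:
  u_1 = (0, -2, 2, 2)
  u_2 = (2, 4/3, 8/3, -4/3)
  u_3 = (0, 1, 0, 1)

Orthogonality check:
  u_2 · u_1 = 0 (should be 0)
  u_3 · u_1 = 0 (should be 0)
  u_3 · u_2 = 0 (should be 0)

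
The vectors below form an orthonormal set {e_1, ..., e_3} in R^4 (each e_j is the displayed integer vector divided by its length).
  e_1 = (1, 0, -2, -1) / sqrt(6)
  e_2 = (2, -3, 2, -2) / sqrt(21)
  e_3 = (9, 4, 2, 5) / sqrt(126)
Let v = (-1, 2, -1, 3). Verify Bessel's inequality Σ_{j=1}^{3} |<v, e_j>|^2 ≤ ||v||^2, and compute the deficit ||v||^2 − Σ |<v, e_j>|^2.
Σ |<v, e_j>|^2 = 14; ||v||^2 = 15; deficit = 1

Write each e_j = u_j / sqrt(<u_j, u_j>) where u_j is the displayed integer vector. Then <v, e_j> = <v, u_j> / sqrt(<u_j, u_j>), so |<v, e_j>|^2 = <v, u_j>^2 / <u_j, u_j>.
Coefficients: <v, e_1> = -2/sqrt(6), <v, e_2> = -16/sqrt(21), <v, e_3> = 12/sqrt(126).
Square and sum: Σ |<v, e_j>|^2 = 14.
Compute ||v||^2 = v·v = 15.
Deficit = 15 − 14 = 1 ≥ 0, confirming Bessel's inequality. (The deficit equals ||v − Σ <v,e_j> e_j||^2, the squared distance from v to span{e_j}.)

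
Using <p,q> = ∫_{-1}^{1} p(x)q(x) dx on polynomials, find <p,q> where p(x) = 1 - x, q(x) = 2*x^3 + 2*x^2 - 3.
<p,q> = -82/15

Expand the product: p(x)·q(x) = -2*x^4 + 2*x^2 + 3*x - 3.
∫_{-1}^{1} of each monomial x^k gives [2/(k+1) if k even, 0 if k odd]. Integrating term-by-term (or equivalently evaluating the antiderivative F(x) = -2*x^5/5 + 2*x^3/3 + 3*x^2/2 - 3*x at the endpoints):
  F(1) − F(−1) = -37/30 − (127/30) = -82/15.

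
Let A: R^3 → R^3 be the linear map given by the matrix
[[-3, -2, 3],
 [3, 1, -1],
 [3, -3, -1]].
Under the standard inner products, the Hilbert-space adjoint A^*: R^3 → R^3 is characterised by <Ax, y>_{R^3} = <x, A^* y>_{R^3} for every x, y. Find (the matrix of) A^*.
A^* = A^T =
[[-3, 3, 3],
 [-2, 1, -3],
 [3, -1, -1]]

For real matrices with standard dot products, the defining identity <Ax, y> = <x, A^* y> gives (Ax)^T y = x^T (A^*) y, i.e. x^T A^T y = x^T (A^*) y. Since this holds for all x, y, we must have A^* = A^T. Therefore
A^* =
[[-3, 3, 3],
 [-2, 1, -3],
 [3, -1, -1]].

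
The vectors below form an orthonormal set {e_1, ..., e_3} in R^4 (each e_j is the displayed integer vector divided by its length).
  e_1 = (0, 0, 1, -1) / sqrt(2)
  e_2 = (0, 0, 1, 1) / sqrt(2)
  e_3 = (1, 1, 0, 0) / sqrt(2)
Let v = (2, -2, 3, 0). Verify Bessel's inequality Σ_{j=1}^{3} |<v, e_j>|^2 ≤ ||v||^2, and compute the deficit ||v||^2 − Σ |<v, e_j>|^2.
Σ |<v, e_j>|^2 = 9; ||v||^2 = 17; deficit = 8

Write each e_j = u_j / sqrt(<u_j, u_j>) where u_j is the displayed integer vector. Then <v, e_j> = <v, u_j> / sqrt(<u_j, u_j>), so |<v, e_j>|^2 = <v, u_j>^2 / <u_j, u_j>.
Coefficients: <v, e_1> = 3/sqrt(2), <v, e_2> = 3/sqrt(2), <v, e_3> = 0/sqrt(2).
Square and sum: Σ |<v, e_j>|^2 = 9.
Compute ||v||^2 = v·v = 17.
Deficit = 17 − 9 = 8 ≥ 0, confirming Bessel's inequality. (The deficit equals ||v − Σ <v,e_j> e_j||^2, the squared distance from v to span{e_j}.)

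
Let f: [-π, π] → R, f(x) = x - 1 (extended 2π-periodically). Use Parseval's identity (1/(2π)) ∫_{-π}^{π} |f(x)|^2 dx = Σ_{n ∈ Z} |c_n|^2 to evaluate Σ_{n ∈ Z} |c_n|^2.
Σ |c_n|^2 = π^2/3 + 1

Expand and integrate term by term over [-π, π]:
  ∫ (x)^2 dx = 1·(2π^3/3); ∫ 2·1·(-1)·x dx = 0 (odd integrand); ∫ (-1)^2 dx = 1·2π.
So (1/(2π)) ∫_{-π}^{π} (x - 1)^2 dx = 1π^2/3 + 1 = π^2/3 + 1.
Parseval ⇒ Σ |c_n|^2 = π^2/3 + 1.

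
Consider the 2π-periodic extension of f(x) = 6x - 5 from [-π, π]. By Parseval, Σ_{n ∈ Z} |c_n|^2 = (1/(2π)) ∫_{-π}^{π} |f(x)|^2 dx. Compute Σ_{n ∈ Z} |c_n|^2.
Σ |c_n|^2 = 12π^2 + 25

Expand and integrate term by term over [-π, π]:
  ∫ (6x)^2 dx = 36·(2π^3/3); ∫ 2·6·(-5)·x dx = 0 (odd integrand); ∫ (-5)^2 dx = 25·2π.
So (1/(2π)) ∫_{-π}^{π} (6x - 5)^2 dx = 36π^2/3 + 25 = 12π^2 + 25.
Parseval ⇒ Σ |c_n|^2 = 12π^2 + 25.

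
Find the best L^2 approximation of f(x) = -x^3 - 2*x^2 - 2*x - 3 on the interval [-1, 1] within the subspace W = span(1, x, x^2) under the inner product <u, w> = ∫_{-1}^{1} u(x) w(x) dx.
g(x) = -2*x^2 - 13*x/5 - 3

The best approximation g ∈ W is the orthogonal projection of f onto W. Writing g = a_0 + a_1 x + a_2 x^2, the coefficients solve the normal equations G · a = b where
  G_{ij} = <φ_i, φ_j> and b_i = <f, φ_i>, with φ_0 = 1, φ_1 = x, φ_2 = x^2.
G =
  [2, 0, 2/3]
  [0, 2/3, 0]
  [2/3, 0, 2/5],
b = (-22/3, -26/15, -14/5).
Solving gives a_0 = -3, a_1 = -13/5, a_2 = -2, so
  g(x) = -2*x^2 - 13*x/5 - 3.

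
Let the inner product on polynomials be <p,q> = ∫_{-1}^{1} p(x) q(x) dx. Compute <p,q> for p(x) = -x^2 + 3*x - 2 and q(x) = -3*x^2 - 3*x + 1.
<p,q> = -82/15

Expand the product: p(x)·q(x) = 3*x^4 - 6*x^3 - 4*x^2 + 9*x - 2.
∫_{-1}^{1} of each monomial x^k gives [2/(k+1) if k even, 0 if k odd]. Integrating term-by-term (or equivalently evaluating the antiderivative F(x) = 3*x^5/5 - 3*x^4/2 - 4*x^3/3 + 9*x^2/2 - 2*x at the endpoints):
  F(1) − F(−1) = 4/15 − (86/15) = -82/15.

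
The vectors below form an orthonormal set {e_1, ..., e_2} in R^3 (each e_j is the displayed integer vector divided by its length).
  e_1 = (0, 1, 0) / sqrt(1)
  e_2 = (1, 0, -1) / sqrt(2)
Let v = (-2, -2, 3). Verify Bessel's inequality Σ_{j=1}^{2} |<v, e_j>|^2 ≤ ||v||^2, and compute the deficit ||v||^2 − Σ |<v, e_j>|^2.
Σ |<v, e_j>|^2 = 33/2; ||v||^2 = 17; deficit = 1/2

Write each e_j = u_j / sqrt(<u_j, u_j>) where u_j is the displayed integer vector. Then <v, e_j> = <v, u_j> / sqrt(<u_j, u_j>), so |<v, e_j>|^2 = <v, u_j>^2 / <u_j, u_j>.
Coefficients: <v, e_1> = -2/sqrt(1), <v, e_2> = -5/sqrt(2).
Square and sum: Σ |<v, e_j>|^2 = 33/2.
Compute ||v||^2 = v·v = 17.
Deficit = 17 − 33/2 = 1/2 ≥ 0, confirming Bessel's inequality. (The deficit equals ||v − Σ <v,e_j> e_j||^2, the squared distance from v to span{e_j}.)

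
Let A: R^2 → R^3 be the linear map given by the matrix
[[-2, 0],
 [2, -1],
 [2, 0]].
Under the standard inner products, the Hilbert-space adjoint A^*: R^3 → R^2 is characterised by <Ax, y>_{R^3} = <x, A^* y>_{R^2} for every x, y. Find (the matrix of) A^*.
A^* = A^T =
[[-2, 2, 2],
 [0, -1, 0]]

For real matrices with standard dot products, the defining identity <Ax, y> = <x, A^* y> gives (Ax)^T y = x^T (A^*) y, i.e. x^T A^T y = x^T (A^*) y. Since this holds for all x, y, we must have A^* = A^T. Therefore
A^* =
[[-2, 2, 2],
 [0, -1, 0]].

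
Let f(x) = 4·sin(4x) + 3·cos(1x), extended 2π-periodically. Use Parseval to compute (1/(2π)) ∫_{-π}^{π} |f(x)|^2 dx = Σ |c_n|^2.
Σ |c_n|^2 = 25/2

Expand |f|^2 and use orthogonality of {sin(nx), cos(mx)} on [-π, π]:
  ∫_{-π}^{π} sin(nx)^2 dx = π, ∫ cos(mx)^2 dx = π, and cross terms integrate to 0.
So ∫_{-π}^{π} f(x)^2 dx = 4^2 · π + 3^2 · π = (16 + 9)π.
Divide by 2π: (16 + 9)/2 = 25/2.
By Parseval, this equals Σ |c_n|^2.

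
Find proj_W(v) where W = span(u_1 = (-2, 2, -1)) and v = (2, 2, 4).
proj_W(v) = (8/9, -8/9, 4/9)

Set up U = [u_1 | ... | u_1] ∈ R^(3×1). The projector onto W = col(U) is P = U (U^T U)^(-1) U^T.
Compute U^T U =
  [9],
and U^T v = (-4).
Solve U^T U · c = U^T v for the coefficients: c = (-4/9). The projection is proj_W(v) = U c.
Check: (v - proj_W(v)) · u_1 = 0  (should be 0).
Result: proj_W(v) = (8/9, -8/9, 4/9).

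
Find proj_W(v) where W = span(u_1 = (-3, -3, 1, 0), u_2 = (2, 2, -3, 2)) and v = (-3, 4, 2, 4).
proj_W(v) = (5/174, 5/174, -24/29, 61/87)

Set up U = [u_1 | ... | u_2] ∈ R^(4×2). The projector onto W = col(U) is P = U (U^T U)^(-1) U^T.
Compute U^T U =
  [19, -15]
  [-15, 21],
and U^T v = (-1, 4).
Solve U^T U · c = U^T v for the coefficients: c = (13/58, 61/174). The projection is proj_W(v) = U c.
Check: (v - proj_W(v)) · u_1 = 0  (should be 0).
Check: (v - proj_W(v)) · u_2 = 0  (should be 0).
Result: proj_W(v) = (5/174, 5/174, -24/29, 61/87).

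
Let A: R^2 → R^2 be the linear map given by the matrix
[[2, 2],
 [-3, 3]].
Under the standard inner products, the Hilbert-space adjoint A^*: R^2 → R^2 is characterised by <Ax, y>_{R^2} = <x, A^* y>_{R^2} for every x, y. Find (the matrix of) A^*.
A^* = A^T =
[[2, -3],
 [2, 3]]

For real matrices with standard dot products, the defining identity <Ax, y> = <x, A^* y> gives (Ax)^T y = x^T (A^*) y, i.e. x^T A^T y = x^T (A^*) y. Since this holds for all x, y, we must have A^* = A^T. Therefore
A^* =
[[2, -3],
 [2, 3]].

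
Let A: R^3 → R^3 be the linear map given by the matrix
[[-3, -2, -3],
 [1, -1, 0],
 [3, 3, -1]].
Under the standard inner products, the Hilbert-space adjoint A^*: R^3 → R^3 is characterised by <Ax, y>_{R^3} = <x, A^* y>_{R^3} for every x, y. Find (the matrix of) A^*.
A^* = A^T =
[[-3, 1, 3],
 [-2, -1, 3],
 [-3, 0, -1]]

For real matrices with standard dot products, the defining identity <Ax, y> = <x, A^* y> gives (Ax)^T y = x^T (A^*) y, i.e. x^T A^T y = x^T (A^*) y. Since this holds for all x, y, we must have A^* = A^T. Therefore
A^* =
[[-3, 1, 3],
 [-2, -1, 3],
 [-3, 0, -1]].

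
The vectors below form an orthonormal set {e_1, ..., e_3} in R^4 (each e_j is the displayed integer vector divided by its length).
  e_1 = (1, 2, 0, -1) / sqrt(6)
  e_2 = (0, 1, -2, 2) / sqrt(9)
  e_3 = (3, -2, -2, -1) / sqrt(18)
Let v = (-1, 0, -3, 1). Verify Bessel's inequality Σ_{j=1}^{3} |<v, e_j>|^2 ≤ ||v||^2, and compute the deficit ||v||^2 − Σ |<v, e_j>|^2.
Σ |<v, e_j>|^2 = 8; ||v||^2 = 11; deficit = 3

Write each e_j = u_j / sqrt(<u_j, u_j>) where u_j is the displayed integer vector. Then <v, e_j> = <v, u_j> / sqrt(<u_j, u_j>), so |<v, e_j>|^2 = <v, u_j>^2 / <u_j, u_j>.
Coefficients: <v, e_1> = -2/sqrt(6), <v, e_2> = 8/sqrt(9), <v, e_3> = 2/sqrt(18).
Square and sum: Σ |<v, e_j>|^2 = 8.
Compute ||v||^2 = v·v = 11.
Deficit = 11 − 8 = 3 ≥ 0, confirming Bessel's inequality. (The deficit equals ||v − Σ <v,e_j> e_j||^2, the squared distance from v to span{e_j}.)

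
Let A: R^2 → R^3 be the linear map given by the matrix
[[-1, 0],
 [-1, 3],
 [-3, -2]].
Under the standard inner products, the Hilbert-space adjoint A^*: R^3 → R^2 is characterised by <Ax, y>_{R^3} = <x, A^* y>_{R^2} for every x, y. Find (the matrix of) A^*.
A^* = A^T =
[[-1, -1, -3],
 [0, 3, -2]]

For real matrices with standard dot products, the defining identity <Ax, y> = <x, A^* y> gives (Ax)^T y = x^T (A^*) y, i.e. x^T A^T y = x^T (A^*) y. Since this holds for all x, y, we must have A^* = A^T. Therefore
A^* =
[[-1, -1, -3],
 [0, 3, -2]].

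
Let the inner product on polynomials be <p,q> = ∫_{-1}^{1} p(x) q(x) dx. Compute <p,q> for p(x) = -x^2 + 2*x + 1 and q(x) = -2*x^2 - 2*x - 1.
<p,q> = -68/15

Expand the product: p(x)·q(x) = 2*x^4 - 2*x^3 - 5*x^2 - 4*x - 1.
∫_{-1}^{1} of each monomial x^k gives [2/(k+1) if k even, 0 if k odd]. Integrating term-by-term (or equivalently evaluating the antiderivative F(x) = 2*x^5/5 - x^4/2 - 5*x^3/3 - 2*x^2 - x at the endpoints):
  F(1) − F(−1) = -143/30 − (-7/30) = -68/15.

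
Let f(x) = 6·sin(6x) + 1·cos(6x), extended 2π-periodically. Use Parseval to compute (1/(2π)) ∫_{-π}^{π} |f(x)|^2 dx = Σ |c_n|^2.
Σ |c_n|^2 = 37/2

Expand |f|^2 and use orthogonality of {sin(nx), cos(mx)} on [-π, π]:
  ∫_{-π}^{π} sin(nx)^2 dx = π, ∫ cos(mx)^2 dx = π, and cross terms integrate to 0.
So ∫_{-π}^{π} f(x)^2 dx = 6^2 · π + 1^2 · π = (36 + 1)π.
Divide by 2π: (36 + 1)/2 = 37/2.
By Parseval, this equals Σ |c_n|^2.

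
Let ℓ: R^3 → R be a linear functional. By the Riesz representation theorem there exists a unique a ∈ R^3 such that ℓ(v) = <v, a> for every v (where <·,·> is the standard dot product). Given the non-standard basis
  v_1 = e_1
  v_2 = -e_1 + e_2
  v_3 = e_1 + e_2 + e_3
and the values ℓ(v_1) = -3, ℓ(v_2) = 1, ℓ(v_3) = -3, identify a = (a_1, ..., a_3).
a = (-3, -2, 2)

Write a = (a_1, ..., a_3) in the standard basis. For each basis vector v_i, ℓ(v_i) = <v_i, a> is a linear equation in the a_j's. Collect the n equations into a matrix system V a = ℓ, where row i of V is v_i (expressed in the standard basis). Since V is invertible (lower-triangular with 1s on the diagonal, up to permutation), solve by back-substitution:
  V =
[[1, 0, 0],
 [-1, 1, 0],
 [1, 1, 1]]
  V a = (-3, 1, -3)
Solving gives a = (-3, -2, 2).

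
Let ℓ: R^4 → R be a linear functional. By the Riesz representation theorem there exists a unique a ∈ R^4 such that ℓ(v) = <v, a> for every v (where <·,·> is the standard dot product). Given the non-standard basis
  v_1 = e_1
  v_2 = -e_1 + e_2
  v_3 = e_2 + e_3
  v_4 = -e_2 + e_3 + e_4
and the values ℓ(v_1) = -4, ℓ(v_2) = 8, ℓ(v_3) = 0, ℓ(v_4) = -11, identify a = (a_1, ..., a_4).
a = (-4, 4, -4, -3)

Write a = (a_1, ..., a_4) in the standard basis. For each basis vector v_i, ℓ(v_i) = <v_i, a> is a linear equation in the a_j's. Collect the n equations into a matrix system V a = ℓ, where row i of V is v_i (expressed in the standard basis). Since V is invertible (lower-triangular with 1s on the diagonal, up to permutation), solve by back-substitution:
  V =
[[1, 0, 0, 0],
 [-1, 1, 0, 0],
 [0, 1, 1, 0],
 [0, -1, 1, 1]]
  V a = (-4, 8, 0, -11)
Solving gives a = (-4, 4, -4, -3).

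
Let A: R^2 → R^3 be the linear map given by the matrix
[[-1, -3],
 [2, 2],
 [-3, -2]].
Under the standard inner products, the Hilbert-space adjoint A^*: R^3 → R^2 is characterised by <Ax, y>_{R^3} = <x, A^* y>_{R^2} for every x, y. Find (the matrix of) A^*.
A^* = A^T =
[[-1, 2, -3],
 [-3, 2, -2]]

For real matrices with standard dot products, the defining identity <Ax, y> = <x, A^* y> gives (Ax)^T y = x^T (A^*) y, i.e. x^T A^T y = x^T (A^*) y. Since this holds for all x, y, we must have A^* = A^T. Therefore
A^* =
[[-1, 2, -3],
 [-3, 2, -2]].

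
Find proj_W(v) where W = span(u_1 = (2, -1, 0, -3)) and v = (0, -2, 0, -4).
proj_W(v) = (2, -1, 0, -3)

Set up U = [u_1 | ... | u_1] ∈ R^(4×1). The projector onto W = col(U) is P = U (U^T U)^(-1) U^T.
Compute U^T U =
  [14],
and U^T v = (14).
Solve U^T U · c = U^T v for the coefficients: c = (1). The projection is proj_W(v) = U c.
Check: (v - proj_W(v)) · u_1 = 0  (should be 0).
Result: proj_W(v) = (2, -1, 0, -3).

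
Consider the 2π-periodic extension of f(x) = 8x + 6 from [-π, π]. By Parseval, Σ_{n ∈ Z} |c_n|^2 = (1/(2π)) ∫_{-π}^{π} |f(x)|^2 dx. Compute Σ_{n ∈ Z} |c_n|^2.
Σ |c_n|^2 = 64π^2/3 + 36

Expand and integrate term by term over [-π, π]:
  ∫ (8x)^2 dx = 64·(2π^3/3); ∫ 2·8·(6)·x dx = 0 (odd integrand); ∫ 6^2 dx = 36·2π.
So (1/(2π)) ∫_{-π}^{π} (8x + 6)^2 dx = 64π^2/3 + 36 = 64π^2/3 + 36.
Parseval ⇒ Σ |c_n|^2 = 64π^2/3 + 36.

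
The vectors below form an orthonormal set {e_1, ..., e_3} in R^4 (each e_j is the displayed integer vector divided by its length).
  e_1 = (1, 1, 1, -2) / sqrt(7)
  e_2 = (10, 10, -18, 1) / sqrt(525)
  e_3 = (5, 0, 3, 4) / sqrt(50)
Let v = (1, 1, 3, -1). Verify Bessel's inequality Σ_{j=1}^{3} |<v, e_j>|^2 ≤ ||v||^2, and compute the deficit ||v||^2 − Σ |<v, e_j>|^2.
Σ |<v, e_j>|^2 = 34/3; ||v||^2 = 12; deficit = 2/3

Write each e_j = u_j / sqrt(<u_j, u_j>) where u_j is the displayed integer vector. Then <v, e_j> = <v, u_j> / sqrt(<u_j, u_j>), so |<v, e_j>|^2 = <v, u_j>^2 / <u_j, u_j>.
Coefficients: <v, e_1> = 7/sqrt(7), <v, e_2> = -35/sqrt(525), <v, e_3> = 10/sqrt(50).
Square and sum: Σ |<v, e_j>|^2 = 34/3.
Compute ||v||^2 = v·v = 12.
Deficit = 12 − 34/3 = 2/3 ≥ 0, confirming Bessel's inequality. (The deficit equals ||v − Σ <v,e_j> e_j||^2, the squared distance from v to span{e_j}.)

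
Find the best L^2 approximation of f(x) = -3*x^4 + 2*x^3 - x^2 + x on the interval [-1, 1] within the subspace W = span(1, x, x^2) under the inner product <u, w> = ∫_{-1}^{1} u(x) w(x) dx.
g(x) = -25*x^2/7 + 11*x/5 + 9/35

The best approximation g ∈ W is the orthogonal projection of f onto W. Writing g = a_0 + a_1 x + a_2 x^2, the coefficients solve the normal equations G · a = b where
  G_{ij} = <φ_i, φ_j> and b_i = <f, φ_i>, with φ_0 = 1, φ_1 = x, φ_2 = x^2.
G =
  [2, 0, 2/3]
  [0, 2/3, 0]
  [2/3, 0, 2/5],
b = (-28/15, 22/15, -44/35).
Solving gives a_0 = 9/35, a_1 = 11/5, a_2 = -25/7, so
  g(x) = -25*x^2/7 + 11*x/5 + 9/35.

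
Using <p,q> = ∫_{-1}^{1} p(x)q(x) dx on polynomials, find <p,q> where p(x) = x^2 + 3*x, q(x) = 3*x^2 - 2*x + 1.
<p,q> = -32/15

Expand the product: p(x)·q(x) = 3*x^4 + 7*x^3 - 5*x^2 + 3*x.
∫_{-1}^{1} of each monomial x^k gives [2/(k+1) if k even, 0 if k odd]. Integrating term-by-term (or equivalently evaluating the antiderivative F(x) = 3*x^5/5 + 7*x^4/4 - 5*x^3/3 + 3*x^2/2 at the endpoints):
  F(1) − F(−1) = 131/60 − (259/60) = -32/15.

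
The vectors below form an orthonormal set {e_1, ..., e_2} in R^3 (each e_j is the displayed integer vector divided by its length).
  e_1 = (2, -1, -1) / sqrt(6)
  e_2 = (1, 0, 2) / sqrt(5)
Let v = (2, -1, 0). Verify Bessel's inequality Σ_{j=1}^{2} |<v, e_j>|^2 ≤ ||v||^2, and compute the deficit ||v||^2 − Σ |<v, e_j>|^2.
Σ |<v, e_j>|^2 = 149/30; ||v||^2 = 5; deficit = 1/30

Write each e_j = u_j / sqrt(<u_j, u_j>) where u_j is the displayed integer vector. Then <v, e_j> = <v, u_j> / sqrt(<u_j, u_j>), so |<v, e_j>|^2 = <v, u_j>^2 / <u_j, u_j>.
Coefficients: <v, e_1> = 5/sqrt(6), <v, e_2> = 2/sqrt(5).
Square and sum: Σ |<v, e_j>|^2 = 149/30.
Compute ||v||^2 = v·v = 5.
Deficit = 5 − 149/30 = 1/30 ≥ 0, confirming Bessel's inequality. (The deficit equals ||v − Σ <v,e_j> e_j||^2, the squared distance from v to span{e_j}.)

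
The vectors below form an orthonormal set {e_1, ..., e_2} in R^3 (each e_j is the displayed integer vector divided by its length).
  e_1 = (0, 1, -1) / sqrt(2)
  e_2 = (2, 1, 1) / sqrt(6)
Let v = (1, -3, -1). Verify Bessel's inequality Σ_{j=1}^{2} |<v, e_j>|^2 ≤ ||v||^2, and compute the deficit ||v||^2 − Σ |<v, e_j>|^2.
Σ |<v, e_j>|^2 = 8/3; ||v||^2 = 11; deficit = 25/3

Write each e_j = u_j / sqrt(<u_j, u_j>) where u_j is the displayed integer vector. Then <v, e_j> = <v, u_j> / sqrt(<u_j, u_j>), so |<v, e_j>|^2 = <v, u_j>^2 / <u_j, u_j>.
Coefficients: <v, e_1> = -2/sqrt(2), <v, e_2> = -2/sqrt(6).
Square and sum: Σ |<v, e_j>|^2 = 8/3.
Compute ||v||^2 = v·v = 11.
Deficit = 11 − 8/3 = 25/3 ≥ 0, confirming Bessel's inequality. (The deficit equals ||v − Σ <v,e_j> e_j||^2, the squared distance from v to span{e_j}.)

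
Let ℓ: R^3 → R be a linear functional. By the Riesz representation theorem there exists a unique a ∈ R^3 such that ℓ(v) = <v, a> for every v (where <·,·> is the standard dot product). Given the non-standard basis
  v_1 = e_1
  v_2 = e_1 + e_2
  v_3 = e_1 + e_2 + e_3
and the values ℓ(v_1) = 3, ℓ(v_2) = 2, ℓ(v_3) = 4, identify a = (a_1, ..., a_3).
a = (3, -1, 2)

Write a = (a_1, ..., a_3) in the standard basis. For each basis vector v_i, ℓ(v_i) = <v_i, a> is a linear equation in the a_j's. Collect the n equations into a matrix system V a = ℓ, where row i of V is v_i (expressed in the standard basis). Since V is invertible (lower-triangular with 1s on the diagonal, up to permutation), solve by back-substitution:
  V =
[[1, 0, 0],
 [1, 1, 0],
 [1, 1, 1]]
  V a = (3, 2, 4)
Solving gives a = (3, -1, 2).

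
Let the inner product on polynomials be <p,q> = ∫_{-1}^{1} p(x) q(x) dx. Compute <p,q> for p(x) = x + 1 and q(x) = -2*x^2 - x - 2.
<p,q> = -6

Expand the product: p(x)·q(x) = -2*x^3 - 3*x^2 - 3*x - 2.
∫_{-1}^{1} of each monomial x^k gives [2/(k+1) if k even, 0 if k odd]. Integrating term-by-term (or equivalently evaluating the antiderivative F(x) = -x^4/2 - x^3 - 3*x^2/2 - 2*x at the endpoints):
  F(1) − F(−1) = -5 − (1) = -6.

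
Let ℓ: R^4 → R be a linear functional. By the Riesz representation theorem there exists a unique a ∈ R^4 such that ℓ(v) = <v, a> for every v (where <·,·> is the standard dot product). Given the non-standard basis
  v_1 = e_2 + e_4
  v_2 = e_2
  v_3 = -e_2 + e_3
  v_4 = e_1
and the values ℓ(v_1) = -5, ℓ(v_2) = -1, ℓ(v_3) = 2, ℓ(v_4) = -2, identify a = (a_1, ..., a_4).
a = (-2, -1, 1, -4)

Write a = (a_1, ..., a_4) in the standard basis. For each basis vector v_i, ℓ(v_i) = <v_i, a> is a linear equation in the a_j's. Collect the n equations into a matrix system V a = ℓ, where row i of V is v_i (expressed in the standard basis). Since V is invertible (lower-triangular with 1s on the diagonal, up to permutation), solve by back-substitution:
  V =
[[0, 1, 0, 1],
 [0, 1, 0, 0],
 [0, -1, 1, 0],
 [1, 0, 0, 0]]
  V a = (-5, -1, 2, -2)
Solving gives a = (-2, -1, 1, -4).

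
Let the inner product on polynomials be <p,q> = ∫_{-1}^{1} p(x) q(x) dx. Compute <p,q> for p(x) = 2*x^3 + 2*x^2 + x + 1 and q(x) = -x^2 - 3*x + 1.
<p,q> = -38/15

Expand the product: p(x)·q(x) = -2*x^5 - 8*x^4 - 5*x^3 - 2*x^2 - 2*x + 1.
∫_{-1}^{1} of each monomial x^k gives [2/(k+1) if k even, 0 if k odd]. Integrating term-by-term (or equivalently evaluating the antiderivative F(x) = -x^6/3 - 8*x^5/5 - 5*x^4/4 - 2*x^3/3 - x^2 + x at the endpoints):
  F(1) − F(−1) = -77/20 − (-79/60) = -38/15.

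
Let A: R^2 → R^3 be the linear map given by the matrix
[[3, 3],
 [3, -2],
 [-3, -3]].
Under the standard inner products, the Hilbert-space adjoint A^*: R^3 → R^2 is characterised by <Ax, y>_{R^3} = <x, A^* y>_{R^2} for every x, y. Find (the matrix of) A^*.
A^* = A^T =
[[3, 3, -3],
 [3, -2, -3]]

For real matrices with standard dot products, the defining identity <Ax, y> = <x, A^* y> gives (Ax)^T y = x^T (A^*) y, i.e. x^T A^T y = x^T (A^*) y. Since this holds for all x, y, we must have A^* = A^T. Therefore
A^* =
[[3, 3, -3],
 [3, -2, -3]].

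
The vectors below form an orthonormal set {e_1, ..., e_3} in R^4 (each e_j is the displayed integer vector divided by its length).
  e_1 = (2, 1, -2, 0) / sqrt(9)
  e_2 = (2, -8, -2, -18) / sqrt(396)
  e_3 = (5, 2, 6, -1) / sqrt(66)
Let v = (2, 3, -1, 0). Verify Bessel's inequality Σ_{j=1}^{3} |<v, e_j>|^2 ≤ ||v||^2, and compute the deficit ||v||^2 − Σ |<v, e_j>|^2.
Σ |<v, e_j>|^2 = 34/3; ||v||^2 = 14; deficit = 8/3

Write each e_j = u_j / sqrt(<u_j, u_j>) where u_j is the displayed integer vector. Then <v, e_j> = <v, u_j> / sqrt(<u_j, u_j>), so |<v, e_j>|^2 = <v, u_j>^2 / <u_j, u_j>.
Coefficients: <v, e_1> = 9/sqrt(9), <v, e_2> = -18/sqrt(396), <v, e_3> = 10/sqrt(66).
Square and sum: Σ |<v, e_j>|^2 = 34/3.
Compute ||v||^2 = v·v = 14.
Deficit = 14 − 34/3 = 8/3 ≥ 0, confirming Bessel's inequality. (The deficit equals ||v − Σ <v,e_j> e_j||^2, the squared distance from v to span{e_j}.)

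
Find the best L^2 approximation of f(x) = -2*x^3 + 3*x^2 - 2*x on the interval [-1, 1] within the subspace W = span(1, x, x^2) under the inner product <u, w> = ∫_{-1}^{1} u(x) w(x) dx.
g(x) = 3*x^2 - 16*x/5

The best approximation g ∈ W is the orthogonal projection of f onto W. Writing g = a_0 + a_1 x + a_2 x^2, the coefficients solve the normal equations G · a = b where
  G_{ij} = <φ_i, φ_j> and b_i = <f, φ_i>, with φ_0 = 1, φ_1 = x, φ_2 = x^2.
G =
  [2, 0, 2/3]
  [0, 2/3, 0]
  [2/3, 0, 2/5],
b = (2, -32/15, 6/5).
Solving gives a_0 = 0, a_1 = -16/5, a_2 = 3, so
  g(x) = 3*x^2 - 16*x/5.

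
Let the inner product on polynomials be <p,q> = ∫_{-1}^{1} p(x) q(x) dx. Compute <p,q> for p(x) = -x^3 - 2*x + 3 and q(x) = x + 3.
<p,q> = 244/15

Expand the product: p(x)·q(x) = -x^4 - 3*x^3 - 2*x^2 - 3*x + 9.
∫_{-1}^{1} of each monomial x^k gives [2/(k+1) if k even, 0 if k odd]. Integrating term-by-term (or equivalently evaluating the antiderivative F(x) = -x^5/5 - 3*x^4/4 - 2*x^3/3 - 3*x^2/2 + 9*x at the endpoints):
  F(1) − F(−1) = 353/60 − (-623/60) = 244/15.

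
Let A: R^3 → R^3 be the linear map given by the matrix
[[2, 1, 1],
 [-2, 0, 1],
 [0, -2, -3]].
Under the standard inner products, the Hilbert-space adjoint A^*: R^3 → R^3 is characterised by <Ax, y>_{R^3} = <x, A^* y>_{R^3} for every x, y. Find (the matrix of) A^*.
A^* = A^T =
[[2, -2, 0],
 [1, 0, -2],
 [1, 1, -3]]

For real matrices with standard dot products, the defining identity <Ax, y> = <x, A^* y> gives (Ax)^T y = x^T (A^*) y, i.e. x^T A^T y = x^T (A^*) y. Since this holds for all x, y, we must have A^* = A^T. Therefore
A^* =
[[2, -2, 0],
 [1, 0, -2],
 [1, 1, -3]].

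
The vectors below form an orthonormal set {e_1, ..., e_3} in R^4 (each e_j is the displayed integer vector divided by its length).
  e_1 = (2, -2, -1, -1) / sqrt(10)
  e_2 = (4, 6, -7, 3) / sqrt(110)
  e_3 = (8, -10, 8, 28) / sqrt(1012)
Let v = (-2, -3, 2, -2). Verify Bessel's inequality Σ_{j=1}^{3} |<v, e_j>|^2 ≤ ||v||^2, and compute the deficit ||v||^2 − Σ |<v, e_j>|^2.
Σ |<v, e_j>|^2 = 467/23; ||v||^2 = 21; deficit = 16/23

Write each e_j = u_j / sqrt(<u_j, u_j>) where u_j is the displayed integer vector. Then <v, e_j> = <v, u_j> / sqrt(<u_j, u_j>), so |<v, e_j>|^2 = <v, u_j>^2 / <u_j, u_j>.
Coefficients: <v, e_1> = 2/sqrt(10), <v, e_2> = -46/sqrt(110), <v, e_3> = -26/sqrt(1012).
Square and sum: Σ |<v, e_j>|^2 = 467/23.
Compute ||v||^2 = v·v = 21.
Deficit = 21 − 467/23 = 16/23 ≥ 0, confirming Bessel's inequality. (The deficit equals ||v − Σ <v,e_j> e_j||^2, the squared distance from v to span{e_j}.)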